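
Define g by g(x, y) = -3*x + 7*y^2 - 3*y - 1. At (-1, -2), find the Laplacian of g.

14

∂²g/∂x² = 0
∂²g/∂y² = 14
∇²g = 14
At (-1, -2): 14.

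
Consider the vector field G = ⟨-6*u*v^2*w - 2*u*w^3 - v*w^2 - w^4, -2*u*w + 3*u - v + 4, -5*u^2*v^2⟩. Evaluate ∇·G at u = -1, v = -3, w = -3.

∂G₁/∂u = -6*v^2*w - 2*w^3
∂G₂/∂v = -1
∂G₃/∂w = 0
∇·G = -6*v^2*w - 2*w^3 - 1
At (-1, -3, -3): 215.

215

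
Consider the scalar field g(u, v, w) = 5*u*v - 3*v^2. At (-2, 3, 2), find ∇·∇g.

∂²g/∂u² = 0
∂²g/∂v² = -6
∂²g/∂w² = 0
∇²g = -6
At (-2, 3, 2): -6.

-6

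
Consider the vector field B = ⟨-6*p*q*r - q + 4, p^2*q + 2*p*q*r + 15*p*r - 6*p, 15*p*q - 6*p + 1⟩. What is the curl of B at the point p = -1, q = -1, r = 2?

(-2, 15, 11)

(∇×B)₁ = ∂B₃/∂q − ∂B₂/∂r = -2*p*q
(∇×B)₂ = ∂B₁/∂r − ∂B₃/∂p = -6*p*q - 15*q + 6
(∇×B)₃ = ∂B₂/∂p − ∂B₁/∂q = 2*p*q + 6*p*r + 2*q*r + 15*r - 5
∇×B = (-2*p*q, -6*p*q - 15*q + 6, 2*p*q + 6*p*r + 2*q*r + 15*r - 5)
At (-1, -1, 2): (-2, 15, 11).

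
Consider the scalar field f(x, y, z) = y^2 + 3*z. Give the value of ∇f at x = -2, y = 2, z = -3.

(0, 4, 3)

∂f/∂x = 0
∂f/∂y = 2*y
∂f/∂z = 3
∇f = (0, 2*y, 3)
At (-2, 2, -3): (0, 4, 3).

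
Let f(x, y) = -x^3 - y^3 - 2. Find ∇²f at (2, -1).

-6

∂²f/∂x² = -6*x
∂²f/∂y² = -6*y
∇²f = -6*x - 6*y
At (2, -1): -6.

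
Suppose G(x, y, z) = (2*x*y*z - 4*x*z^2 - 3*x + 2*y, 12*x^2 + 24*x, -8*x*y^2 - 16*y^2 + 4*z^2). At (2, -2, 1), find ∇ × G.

(128, 8, 66)

(∇×G)₁ = ∂G₃/∂y − ∂G₂/∂z = -16*x*y - 32*y
(∇×G)₂ = ∂G₁/∂z − ∂G₃/∂x = 2*x*y - 8*x*z + 8*y^2
(∇×G)₃ = ∂G₂/∂x − ∂G₁/∂y = -2*x*z + 24*x + 22
∇×G = (-16*x*y - 32*y, 2*x*y - 8*x*z + 8*y^2, -2*x*z + 24*x + 22)
At (2, -2, 1): (128, 8, 66).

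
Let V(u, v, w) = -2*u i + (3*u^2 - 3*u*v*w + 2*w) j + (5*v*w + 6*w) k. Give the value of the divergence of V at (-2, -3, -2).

∂V₁/∂u = -2
∂V₂/∂v = -3*u*w
∂V₃/∂w = 5*v + 6
∇·V = -3*u*w + 5*v + 4
At (-2, -3, -2): -23.

-23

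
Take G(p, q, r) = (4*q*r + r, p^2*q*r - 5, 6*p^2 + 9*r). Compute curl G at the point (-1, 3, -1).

(-3, 25, 10)

(∇×G)₁ = ∂G₃/∂q − ∂G₂/∂r = -p^2*q
(∇×G)₂ = ∂G₁/∂r − ∂G₃/∂p = -12*p + 4*q + 1
(∇×G)₃ = ∂G₂/∂p − ∂G₁/∂q = 2*p*q*r - 4*r
∇×G = (-p^2*q, -12*p + 4*q + 1, 2*p*q*r - 4*r)
At (-1, 3, -1): (-3, 25, 10).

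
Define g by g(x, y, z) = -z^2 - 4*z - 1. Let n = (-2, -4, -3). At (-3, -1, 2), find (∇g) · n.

∂g/∂x = 0
∂g/∂y = 0
∂g/∂z = -2*z - 4
∇g at (-3, -1, 2) = (0, 0, -8)
∇g · n = (0)(-2) + (0)(-4) + (-8)(-3) = 24

24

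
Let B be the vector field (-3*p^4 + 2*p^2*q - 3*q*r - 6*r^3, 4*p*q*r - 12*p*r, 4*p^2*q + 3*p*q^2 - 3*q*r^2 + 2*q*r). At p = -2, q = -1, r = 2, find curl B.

(∇×B)₁ = ∂B₃/∂q − ∂B₂/∂r = 4*p^2 + 2*p*q + 12*p - 3*r^2 + 2*r
(∇×B)₂ = ∂B₁/∂r − ∂B₃/∂p = -8*p*q - 3*q^2 - 3*q - 18*r^2
(∇×B)₃ = ∂B₂/∂p − ∂B₁/∂q = -2*p^2 + 4*q*r - 9*r
∇×B = (4*p^2 + 2*p*q + 12*p - 3*r^2 + 2*r, -8*p*q - 3*q^2 - 3*q - 18*r^2, -2*p^2 + 4*q*r - 9*r)
At (-2, -1, 2): (-12, -88, -34).

(-12, -88, -34)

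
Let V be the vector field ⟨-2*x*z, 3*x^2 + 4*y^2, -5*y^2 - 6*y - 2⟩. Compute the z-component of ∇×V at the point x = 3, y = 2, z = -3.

(∇×V)_3 = ∂V₂/∂x − ∂V₁/∂y
= 6*x − (0)
= 6*x
At (3, 2, -3): 18.

18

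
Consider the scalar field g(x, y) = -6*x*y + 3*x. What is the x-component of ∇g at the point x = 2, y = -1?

9

(∇g)_1 = ∂g/∂x = -6*y + 3
At (2, -1): 9.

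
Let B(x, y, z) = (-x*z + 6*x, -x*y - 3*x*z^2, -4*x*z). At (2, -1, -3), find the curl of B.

(∇×B)₁ = ∂B₃/∂y − ∂B₂/∂z = 6*x*z
(∇×B)₂ = ∂B₁/∂z − ∂B₃/∂x = -x + 4*z
(∇×B)₃ = ∂B₂/∂x − ∂B₁/∂y = -y - 3*z^2
∇×B = (6*x*z, -x + 4*z, -y - 3*z^2)
At (2, -1, -3): (-36, -14, -26).

(-36, -14, -26)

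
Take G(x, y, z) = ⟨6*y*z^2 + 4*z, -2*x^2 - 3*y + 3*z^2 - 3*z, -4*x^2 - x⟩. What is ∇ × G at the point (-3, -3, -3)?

(∇×G)₁ = ∂G₃/∂y − ∂G₂/∂z = -6*z + 3
(∇×G)₂ = ∂G₁/∂z − ∂G₃/∂x = 8*x + 12*y*z + 5
(∇×G)₃ = ∂G₂/∂x − ∂G₁/∂y = -4*x - 6*z^2
∇×G = (-6*z + 3, 8*x + 12*y*z + 5, -4*x - 6*z^2)
At (-3, -3, -3): (21, 89, -42).

(21, 89, -42)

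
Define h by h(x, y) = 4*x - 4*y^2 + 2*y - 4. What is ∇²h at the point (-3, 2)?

∂²h/∂x² = 0
∂²h/∂y² = -8
∇²h = -8
At (-3, 2): -8.

-8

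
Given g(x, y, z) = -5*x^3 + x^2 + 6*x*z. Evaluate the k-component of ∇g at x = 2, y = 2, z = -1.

(∇g)_3 = ∂g/∂z = 6*x
At (2, 2, -1): 12.

12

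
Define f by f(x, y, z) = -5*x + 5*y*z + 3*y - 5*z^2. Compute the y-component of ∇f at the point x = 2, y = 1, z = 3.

(∇f)_2 = ∂f/∂y = 5*z + 3
At (2, 1, 3): 18.

18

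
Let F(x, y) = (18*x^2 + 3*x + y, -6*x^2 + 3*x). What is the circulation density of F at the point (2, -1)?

∂F₂/∂x = -12*x + 3
∂F₁/∂y = 1
Scalar curl = -12*x + 2
At (2, -1): -22.

-22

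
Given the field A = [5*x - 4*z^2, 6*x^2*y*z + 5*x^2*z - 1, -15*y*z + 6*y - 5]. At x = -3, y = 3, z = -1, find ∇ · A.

-94

∂A₁/∂x = 5
∂A₂/∂y = 6*x^2*z
∂A₃/∂z = -15*y
∇·A = 6*x^2*z - 15*y + 5
At (-3, 3, -1): -94.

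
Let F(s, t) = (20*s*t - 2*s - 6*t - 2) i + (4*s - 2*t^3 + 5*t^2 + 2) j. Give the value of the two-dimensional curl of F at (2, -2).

∂F₂/∂s = 4
∂F₁/∂t = 20*s - 6
Scalar curl = -20*s + 10
At (2, -2): -30.

-30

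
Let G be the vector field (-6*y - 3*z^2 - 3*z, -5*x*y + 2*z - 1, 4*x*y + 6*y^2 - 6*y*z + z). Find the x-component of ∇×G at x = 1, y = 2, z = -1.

32

(∇×G)_1 = ∂G₃/∂y − ∂G₂/∂z
= 4*x + 12*y - 6*z − (2)
= 4*x + 12*y - 6*z - 2
At (1, 2, -1): 32.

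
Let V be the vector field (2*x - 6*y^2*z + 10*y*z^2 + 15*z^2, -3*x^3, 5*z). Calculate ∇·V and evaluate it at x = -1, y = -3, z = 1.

∂V₁/∂x = 2
∂V₂/∂y = 0
∂V₃/∂z = 5
∇·V = 7
At (-1, -3, 1): 7.

7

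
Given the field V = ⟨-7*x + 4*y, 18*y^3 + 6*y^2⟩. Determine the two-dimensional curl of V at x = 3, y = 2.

∂V₂/∂x = 0
∂V₁/∂y = 4
Scalar curl = -4
At (3, 2): -4.

-4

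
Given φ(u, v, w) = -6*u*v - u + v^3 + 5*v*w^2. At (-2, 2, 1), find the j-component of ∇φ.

29

(∇φ)_2 = ∂φ/∂v = -6*u + 3*v^2 + 5*w^2
At (-2, 2, 1): 29.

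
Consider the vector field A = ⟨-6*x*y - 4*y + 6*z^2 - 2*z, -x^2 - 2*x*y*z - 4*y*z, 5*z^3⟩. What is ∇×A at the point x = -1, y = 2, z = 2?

(4, 22, -8)

(∇×A)₁ = ∂A₃/∂y − ∂A₂/∂z = 2*x*y + 4*y
(∇×A)₂ = ∂A₁/∂z − ∂A₃/∂x = 12*z - 2
(∇×A)₃ = ∂A₂/∂x − ∂A₁/∂y = 4*x - 2*y*z + 4
∇×A = (2*x*y + 4*y, 12*z - 2, 4*x - 2*y*z + 4)
At (-1, 2, 2): (4, 22, -8).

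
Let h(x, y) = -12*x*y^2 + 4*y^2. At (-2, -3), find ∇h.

(-108, -168)

∂h/∂x = -12*y^2
∂h/∂y = -24*x*y + 8*y
∇h = (-12*y^2, -24*x*y + 8*y)
At (-2, -3): (-108, -168).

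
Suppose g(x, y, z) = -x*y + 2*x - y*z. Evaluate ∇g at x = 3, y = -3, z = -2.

(5, -1, 3)

∂g/∂x = -y + 2
∂g/∂y = -x - z
∂g/∂z = -y
∇g = (-y + 2, -x - z, -y)
At (3, -3, -2): (5, -1, 3).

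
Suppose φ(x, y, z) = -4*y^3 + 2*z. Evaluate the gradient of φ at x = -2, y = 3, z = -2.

∂φ/∂x = 0
∂φ/∂y = -12*y^2
∂φ/∂z = 2
∇φ = (0, -12*y^2, 2)
At (-2, 3, -2): (0, -108, 2).

(0, -108, 2)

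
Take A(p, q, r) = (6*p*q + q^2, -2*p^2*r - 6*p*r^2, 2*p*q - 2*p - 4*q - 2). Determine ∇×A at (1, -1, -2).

(∇×A)₁ = ∂A₃/∂q − ∂A₂/∂r = 2*p^2 + 12*p*r + 2*p - 4
(∇×A)₂ = ∂A₁/∂r − ∂A₃/∂p = -2*q + 2
(∇×A)₃ = ∂A₂/∂p − ∂A₁/∂q = -4*p*r - 6*p - 2*q - 6*r^2
∇×A = (2*p^2 + 12*p*r + 2*p - 4, -2*q + 2, -4*p*r - 6*p - 2*q - 6*r^2)
At (1, -1, -2): (-24, 4, -20).

(-24, 4, -20)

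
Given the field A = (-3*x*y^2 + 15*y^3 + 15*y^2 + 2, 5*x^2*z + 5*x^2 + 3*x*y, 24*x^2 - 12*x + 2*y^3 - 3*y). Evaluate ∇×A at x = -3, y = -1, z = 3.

(∇×A)₁ = ∂A₃/∂y − ∂A₂/∂z = -5*x^2 + 6*y^2 - 3
(∇×A)₂ = ∂A₁/∂z − ∂A₃/∂x = -48*x + 12
(∇×A)₃ = ∂A₂/∂x − ∂A₁/∂y = 6*x*y + 10*x*z + 10*x - 45*y^2 - 27*y
∇×A = (-5*x^2 + 6*y^2 - 3, -48*x + 12, 6*x*y + 10*x*z + 10*x - 45*y^2 - 27*y)
At (-3, -1, 3): (-42, 156, -120).

(-42, 156, -120)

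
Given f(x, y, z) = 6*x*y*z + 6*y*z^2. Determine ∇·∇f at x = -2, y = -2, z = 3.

∂²f/∂x² = 0
∂²f/∂y² = 0
∂²f/∂z² = 12*y
∇²f = 12*y
At (-2, -2, 3): -24.

-24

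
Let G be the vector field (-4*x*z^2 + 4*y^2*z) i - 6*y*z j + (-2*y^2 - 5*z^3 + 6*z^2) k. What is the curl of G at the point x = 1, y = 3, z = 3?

(6, 12, -72)

(∇×G)₁ = ∂G₃/∂y − ∂G₂/∂z = 2*y
(∇×G)₂ = ∂G₁/∂z − ∂G₃/∂x = -8*x*z + 4*y^2
(∇×G)₃ = ∂G₂/∂x − ∂G₁/∂y = -8*y*z
∇×G = (2*y, -8*x*z + 4*y^2, -8*y*z)
At (1, 3, 3): (6, 12, -72).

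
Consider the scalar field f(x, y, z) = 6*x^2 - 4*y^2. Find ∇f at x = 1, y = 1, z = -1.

∂f/∂x = 12*x
∂f/∂y = -8*y
∂f/∂z = 0
∇f = (12*x, -8*y, 0)
At (1, 1, -1): (12, -8, 0).

(12, -8, 0)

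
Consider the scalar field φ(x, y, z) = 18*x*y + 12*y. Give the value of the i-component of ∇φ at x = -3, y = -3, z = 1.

-54

(∇φ)_1 = ∂φ/∂x = 18*y
At (-3, -3, 1): -54.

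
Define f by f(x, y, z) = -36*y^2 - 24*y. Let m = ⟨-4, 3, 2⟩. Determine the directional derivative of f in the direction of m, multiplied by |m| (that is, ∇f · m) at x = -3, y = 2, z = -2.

-504

∂f/∂x = 0
∂f/∂y = -72*y - 24
∂f/∂z = 0
∇f at (-3, 2, -2) = (0, -168, 0)
∇f · m = (0)(-4) + (-168)(3) + (0)(2) = -504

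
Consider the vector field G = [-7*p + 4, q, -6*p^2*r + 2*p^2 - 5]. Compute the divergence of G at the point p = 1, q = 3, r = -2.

-12

∂G₁/∂p = -7
∂G₂/∂q = 1
∂G₃/∂r = -6*p^2
∇·G = -6*p^2 - 6
At (1, 3, -2): -12.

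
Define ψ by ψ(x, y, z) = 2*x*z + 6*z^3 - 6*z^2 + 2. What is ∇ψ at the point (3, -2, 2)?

(4, 0, 54)

∂ψ/∂x = 2*z
∂ψ/∂y = 0
∂ψ/∂z = 2*x + 18*z^2 - 12*z
∇ψ = (2*z, 0, 2*x + 18*z^2 - 12*z)
At (3, -2, 2): (4, 0, 54).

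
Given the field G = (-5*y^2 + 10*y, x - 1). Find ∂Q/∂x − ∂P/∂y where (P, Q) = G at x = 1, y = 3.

21

∂G₂/∂x = 1
∂G₁/∂y = -10*y + 10
Scalar curl = 10*y - 9
At (1, 3): 21.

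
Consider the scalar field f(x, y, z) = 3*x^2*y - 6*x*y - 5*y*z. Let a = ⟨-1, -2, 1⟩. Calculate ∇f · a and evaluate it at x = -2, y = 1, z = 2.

∂f/∂x = 6*x*y - 6*y
∂f/∂y = 3*x^2 - 6*x - 5*z
∂f/∂z = -5*y
∇f at (-2, 1, 2) = (-18, 14, -5)
∇f · a = (-18)(-1) + (14)(-2) + (-5)(1) = -15

-15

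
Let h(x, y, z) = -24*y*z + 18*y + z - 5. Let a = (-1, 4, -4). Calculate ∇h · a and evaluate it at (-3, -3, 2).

∂h/∂x = 0
∂h/∂y = -24*z + 18
∂h/∂z = -24*y + 1
∇h at (-3, -3, 2) = (0, -30, 73)
∇h · a = (0)(-1) + (-30)(4) + (73)(-4) = -412

-412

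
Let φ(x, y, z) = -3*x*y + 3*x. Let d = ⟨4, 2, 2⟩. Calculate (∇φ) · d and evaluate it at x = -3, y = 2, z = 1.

∂φ/∂x = -3*y + 3
∂φ/∂y = -3*x
∂φ/∂z = 0
∇φ at (-3, 2, 1) = (-3, 9, 0)
∇φ · d = (-3)(4) + (9)(2) + (0)(2) = 6

6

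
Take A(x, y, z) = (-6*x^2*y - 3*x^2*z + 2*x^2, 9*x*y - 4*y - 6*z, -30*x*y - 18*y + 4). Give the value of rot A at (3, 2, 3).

(∇×A)₁ = ∂A₃/∂y − ∂A₂/∂z = -30*x - 12
(∇×A)₂ = ∂A₁/∂z − ∂A₃/∂x = -3*x^2 + 30*y
(∇×A)₃ = ∂A₂/∂x − ∂A₁/∂y = 6*x^2 + 9*y
∇×A = (-30*x - 12, -3*x^2 + 30*y, 6*x^2 + 9*y)
At (3, 2, 3): (-102, 33, 72).

(-102, 33, 72)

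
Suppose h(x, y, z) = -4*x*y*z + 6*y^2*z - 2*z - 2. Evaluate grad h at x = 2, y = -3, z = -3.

∂h/∂x = -4*y*z
∂h/∂y = -4*x*z + 12*y*z
∂h/∂z = -4*x*y + 6*y^2 - 2
∇h = (-4*y*z, -4*x*z + 12*y*z, -4*x*y + 6*y^2 - 2)
At (2, -3, -3): (-36, 132, 76).

(-36, 132, 76)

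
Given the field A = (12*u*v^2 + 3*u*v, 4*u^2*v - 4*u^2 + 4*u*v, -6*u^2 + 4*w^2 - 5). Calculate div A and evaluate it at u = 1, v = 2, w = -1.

∂A₁/∂u = 12*v^2 + 3*v
∂A₂/∂v = 4*u^2 + 4*u
∂A₃/∂w = 8*w
∇·A = 4*u^2 + 4*u + 12*v^2 + 3*v + 8*w
At (1, 2, -1): 54.

54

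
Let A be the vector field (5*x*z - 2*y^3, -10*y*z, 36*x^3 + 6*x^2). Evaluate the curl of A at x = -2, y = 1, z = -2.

(10, -418, 6)

(∇×A)₁ = ∂A₃/∂y − ∂A₂/∂z = 10*y
(∇×A)₂ = ∂A₁/∂z − ∂A₃/∂x = -108*x^2 - 7*x
(∇×A)₃ = ∂A₂/∂x − ∂A₁/∂y = 6*y^2
∇×A = (10*y, -108*x^2 - 7*x, 6*y^2)
At (-2, 1, -2): (10, -418, 6).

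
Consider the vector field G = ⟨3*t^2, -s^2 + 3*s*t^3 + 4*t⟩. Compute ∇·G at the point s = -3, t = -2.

-104

∂G₁/∂s = 0
∂G₂/∂t = 9*s*t^2 + 4
∇·G = 9*s*t^2 + 4
At (-3, -2): -104.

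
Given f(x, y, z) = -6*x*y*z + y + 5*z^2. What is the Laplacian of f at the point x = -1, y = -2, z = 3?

∂²f/∂x² = 0
∂²f/∂y² = 0
∂²f/∂z² = 10
∇²f = 10
At (-1, -2, 3): 10.

10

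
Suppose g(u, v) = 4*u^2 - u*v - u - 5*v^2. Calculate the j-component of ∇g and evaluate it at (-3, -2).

23

(∇g)_2 = ∂g/∂v = -u - 10*v
At (-3, -2): 23.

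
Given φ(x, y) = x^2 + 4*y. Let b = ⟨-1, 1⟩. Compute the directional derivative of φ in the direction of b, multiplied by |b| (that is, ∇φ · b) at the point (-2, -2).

∂φ/∂x = 2*x
∂φ/∂y = 4
∇φ at (-2, -2) = (-4, 4)
∇φ · b = (-4)(-1) + (4)(1) = 8

8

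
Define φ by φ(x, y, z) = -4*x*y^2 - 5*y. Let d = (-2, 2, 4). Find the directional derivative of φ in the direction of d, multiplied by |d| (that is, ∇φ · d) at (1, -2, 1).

54

∂φ/∂x = -4*y^2
∂φ/∂y = -8*x*y - 5
∂φ/∂z = 0
∇φ at (1, -2, 1) = (-16, 11, 0)
∇φ · d = (-16)(-2) + (11)(2) + (0)(4) = 54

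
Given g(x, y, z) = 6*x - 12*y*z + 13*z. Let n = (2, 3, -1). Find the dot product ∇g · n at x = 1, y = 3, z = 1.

-1

∂g/∂x = 6
∂g/∂y = -12*z
∂g/∂z = -12*y + 13
∇g at (1, 3, 1) = (6, -12, -23)
∇g · n = (6)(2) + (-12)(3) + (-23)(-1) = -1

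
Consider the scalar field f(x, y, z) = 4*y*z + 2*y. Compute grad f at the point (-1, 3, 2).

(0, 10, 12)

∂f/∂x = 0
∂f/∂y = 4*z + 2
∂f/∂z = 4*y
∇f = (0, 4*z + 2, 4*y)
At (-1, 3, 2): (0, 10, 12).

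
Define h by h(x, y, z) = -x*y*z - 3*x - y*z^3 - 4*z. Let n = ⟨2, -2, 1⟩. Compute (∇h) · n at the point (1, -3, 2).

∂h/∂x = -y*z - 3
∂h/∂y = -x*z - z^3
∂h/∂z = -x*y - 3*y*z^2 - 4
∇h at (1, -3, 2) = (3, -10, 35)
∇h · n = (3)(2) + (-10)(-2) + (35)(1) = 61

61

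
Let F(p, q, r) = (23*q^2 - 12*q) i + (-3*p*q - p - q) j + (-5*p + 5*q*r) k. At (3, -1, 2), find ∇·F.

-15

∂F₁/∂p = 0
∂F₂/∂q = -3*p - 1
∂F₃/∂r = 5*q
∇·F = -3*p + 5*q - 1
At (3, -1, 2): -15.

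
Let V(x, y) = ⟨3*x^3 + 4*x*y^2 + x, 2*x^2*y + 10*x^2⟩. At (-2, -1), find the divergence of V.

49

∂V₁/∂x = 9*x^2 + 4*y^2 + 1
∂V₂/∂y = 2*x^2
∇·V = 11*x^2 + 4*y^2 + 1
At (-2, -1): 49.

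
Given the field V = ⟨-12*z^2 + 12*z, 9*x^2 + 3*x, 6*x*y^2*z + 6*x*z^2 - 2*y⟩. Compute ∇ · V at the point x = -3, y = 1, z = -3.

90

∂V₁/∂x = 0
∂V₂/∂y = 0
∂V₃/∂z = 6*x*y^2 + 12*x*z
∇·V = 6*x*y^2 + 12*x*z
At (-3, 1, -3): 90.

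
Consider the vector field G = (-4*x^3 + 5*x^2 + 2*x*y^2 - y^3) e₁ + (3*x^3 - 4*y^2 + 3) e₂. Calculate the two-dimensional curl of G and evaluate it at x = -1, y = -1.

∂G₂/∂x = 9*x^2
∂G₁/∂y = 4*x*y - 3*y^2
Scalar curl = 9*x^2 - 4*x*y + 3*y^2
At (-1, -1): 8.

8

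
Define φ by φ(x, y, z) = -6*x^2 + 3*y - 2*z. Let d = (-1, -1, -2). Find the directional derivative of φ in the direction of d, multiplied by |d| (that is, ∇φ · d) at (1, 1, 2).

∂φ/∂x = -12*x
∂φ/∂y = 3
∂φ/∂z = -2
∇φ at (1, 1, 2) = (-12, 3, -2)
∇φ · d = (-12)(-1) + (3)(-1) + (-2)(-2) = 13

13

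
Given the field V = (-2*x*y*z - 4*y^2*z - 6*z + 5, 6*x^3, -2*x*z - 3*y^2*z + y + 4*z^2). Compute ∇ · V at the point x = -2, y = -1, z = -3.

-29

∂V₁/∂x = -2*y*z
∂V₂/∂y = 0
∂V₃/∂z = -2*x - 3*y^2 + 8*z
∇·V = -2*x - 3*y^2 - 2*y*z + 8*z
At (-2, -1, -3): -29.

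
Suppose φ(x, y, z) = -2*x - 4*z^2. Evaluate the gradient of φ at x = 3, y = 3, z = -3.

∂φ/∂x = -2
∂φ/∂y = 0
∂φ/∂z = -8*z
∇φ = (-2, 0, -8*z)
At (3, 3, -3): (-2, 0, 24).

(-2, 0, 24)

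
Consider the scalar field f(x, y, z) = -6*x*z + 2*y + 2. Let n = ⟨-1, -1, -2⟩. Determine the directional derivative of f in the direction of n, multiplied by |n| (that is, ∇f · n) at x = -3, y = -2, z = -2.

∂f/∂x = -6*z
∂f/∂y = 2
∂f/∂z = -6*x
∇f at (-3, -2, -2) = (12, 2, 18)
∇f · n = (12)(-1) + (2)(-1) + (18)(-2) = -50

-50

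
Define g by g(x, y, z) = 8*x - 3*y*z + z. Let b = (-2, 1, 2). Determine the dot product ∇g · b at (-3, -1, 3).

-17

∂g/∂x = 8
∂g/∂y = -3*z
∂g/∂z = -3*y + 1
∇g at (-3, -1, 3) = (8, -9, 4)
∇g · b = (8)(-2) + (-9)(1) + (4)(2) = -17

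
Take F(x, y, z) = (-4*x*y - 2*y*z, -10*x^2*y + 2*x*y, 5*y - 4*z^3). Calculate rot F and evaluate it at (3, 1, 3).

(5, -2, -40)

(∇×F)₁ = ∂F₃/∂y − ∂F₂/∂z = 5
(∇×F)₂ = ∂F₁/∂z − ∂F₃/∂x = -2*y
(∇×F)₃ = ∂F₂/∂x − ∂F₁/∂y = -20*x*y + 4*x + 2*y + 2*z
∇×F = (5, -2*y, -20*x*y + 4*x + 2*y + 2*z)
At (3, 1, 3): (5, -2, -40).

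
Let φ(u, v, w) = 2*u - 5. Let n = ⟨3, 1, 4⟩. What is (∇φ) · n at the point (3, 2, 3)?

6

∂φ/∂u = 2
∂φ/∂v = 0
∂φ/∂w = 0
∇φ at (3, 2, 3) = (2, 0, 0)
∇φ · n = (2)(3) + (0)(1) + (0)(4) = 6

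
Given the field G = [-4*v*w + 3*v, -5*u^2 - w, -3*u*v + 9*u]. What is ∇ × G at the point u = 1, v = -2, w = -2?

(-2, -7, -21)

(∇×G)₁ = ∂G₃/∂v − ∂G₂/∂w = -3*u + 1
(∇×G)₂ = ∂G₁/∂w − ∂G₃/∂u = -v - 9
(∇×G)₃ = ∂G₂/∂u − ∂G₁/∂v = -10*u + 4*w - 3
∇×G = (-3*u + 1, -v - 9, -10*u + 4*w - 3)
At (1, -2, -2): (-2, -7, -21).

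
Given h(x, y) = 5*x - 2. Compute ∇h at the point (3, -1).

(5, 0)

∂h/∂x = 5
∂h/∂y = 0
∇h = (5, 0)
At (3, -1): (5, 0).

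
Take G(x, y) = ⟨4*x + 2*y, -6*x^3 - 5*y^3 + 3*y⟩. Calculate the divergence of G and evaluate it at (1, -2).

∂G₁/∂x = 4
∂G₂/∂y = -15*y^2 + 3
∇·G = -15*y^2 + 7
At (1, -2): -53.

-53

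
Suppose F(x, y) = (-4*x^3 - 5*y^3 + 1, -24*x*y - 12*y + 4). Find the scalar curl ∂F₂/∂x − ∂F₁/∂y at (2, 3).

63

∂F₂/∂x = -24*y
∂F₁/∂y = -15*y^2
Scalar curl = 15*y^2 - 24*y
At (2, 3): 63.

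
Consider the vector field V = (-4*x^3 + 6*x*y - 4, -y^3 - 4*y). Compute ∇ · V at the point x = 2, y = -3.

∂V₁/∂x = -12*x^2 + 6*y
∂V₂/∂y = -3*y^2 - 4
∇·V = -12*x^2 - 3*y^2 + 6*y - 4
At (2, -3): -97.

-97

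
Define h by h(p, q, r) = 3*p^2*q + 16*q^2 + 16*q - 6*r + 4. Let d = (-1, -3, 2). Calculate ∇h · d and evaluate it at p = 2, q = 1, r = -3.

-204

∂h/∂p = 6*p*q
∂h/∂q = 3*p^2 + 32*q + 16
∂h/∂r = -6
∇h at (2, 1, -3) = (12, 60, -6)
∇h · d = (12)(-1) + (60)(-3) + (-6)(2) = -204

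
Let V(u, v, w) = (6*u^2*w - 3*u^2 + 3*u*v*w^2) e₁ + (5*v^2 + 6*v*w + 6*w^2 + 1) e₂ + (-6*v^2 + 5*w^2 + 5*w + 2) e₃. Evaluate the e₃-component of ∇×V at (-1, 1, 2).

(∇×V)_3 = ∂V₂/∂u − ∂V₁/∂v
= 0 − (3*u*w^2)
= -3*u*w^2
At (-1, 1, 2): 12.

12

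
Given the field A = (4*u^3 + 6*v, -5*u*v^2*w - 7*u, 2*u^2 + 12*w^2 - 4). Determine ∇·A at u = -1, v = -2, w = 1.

∂A₁/∂u = 12*u^2
∂A₂/∂v = -10*u*v*w
∂A₃/∂w = 24*w
∇·A = 12*u^2 - 10*u*v*w + 24*w
At (-1, -2, 1): 16.

16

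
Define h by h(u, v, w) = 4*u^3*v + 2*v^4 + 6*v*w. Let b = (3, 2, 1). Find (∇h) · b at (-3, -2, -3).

-1040

∂h/∂u = 12*u^2*v
∂h/∂v = 4*u^3 + 8*v^3 + 6*w
∂h/∂w = 6*v
∇h at (-3, -2, -3) = (-216, -190, -12)
∇h · b = (-216)(3) + (-190)(2) + (-12)(1) = -1040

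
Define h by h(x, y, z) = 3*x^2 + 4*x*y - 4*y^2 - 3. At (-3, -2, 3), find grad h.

∂h/∂x = 6*x + 4*y
∂h/∂y = 4*x - 8*y
∂h/∂z = 0
∇h = (6*x + 4*y, 4*x - 8*y, 0)
At (-3, -2, 3): (-26, 4, 0).

(-26, 4, 0)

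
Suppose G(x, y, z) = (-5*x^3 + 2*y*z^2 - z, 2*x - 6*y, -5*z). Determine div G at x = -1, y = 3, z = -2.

∂G₁/∂x = -15*x^2
∂G₂/∂y = -6
∂G₃/∂z = -5
∇·G = -15*x^2 - 11
At (-1, 3, -2): -26.

-26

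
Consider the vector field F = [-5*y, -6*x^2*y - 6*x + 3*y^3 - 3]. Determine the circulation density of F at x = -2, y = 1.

∂F₂/∂x = -12*x*y - 6
∂F₁/∂y = -5
Scalar curl = -12*x*y - 1
At (-2, 1): 23.

23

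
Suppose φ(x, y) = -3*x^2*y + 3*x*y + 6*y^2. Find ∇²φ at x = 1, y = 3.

-6

∂²φ/∂x² = -6*y
∂²φ/∂y² = 12
∇²φ = -6*y + 12
At (1, 3): -6.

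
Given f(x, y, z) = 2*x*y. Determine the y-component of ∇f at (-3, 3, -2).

(∇f)_2 = ∂f/∂y = 2*x
At (-3, 3, -2): -6.

-6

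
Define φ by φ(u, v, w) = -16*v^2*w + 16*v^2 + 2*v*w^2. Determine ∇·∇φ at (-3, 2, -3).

∂²φ/∂u² = 0
∂²φ/∂v² = 32*(-w + 1)
∂²φ/∂w² = 4*v
∇²φ = 4*v - 32*w + 32
At (-3, 2, -3): 136.

136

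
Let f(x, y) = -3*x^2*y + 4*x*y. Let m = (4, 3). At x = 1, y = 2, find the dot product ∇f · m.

-13

∂f/∂x = -6*x*y + 4*y
∂f/∂y = -3*x^2 + 4*x
∇f at (1, 2) = (-4, 1)
∇f · m = (-4)(4) + (1)(3) = -13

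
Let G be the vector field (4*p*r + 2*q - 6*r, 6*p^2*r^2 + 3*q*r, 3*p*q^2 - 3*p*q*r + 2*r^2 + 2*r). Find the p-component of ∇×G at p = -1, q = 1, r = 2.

(∇×G)_1 = ∂G₃/∂q − ∂G₂/∂r
= 6*p*q - 3*p*r − (12*p^2*r + 3*q)
= -12*p^2*r + 6*p*q - 3*p*r - 3*q
At (-1, 1, 2): -27.

-27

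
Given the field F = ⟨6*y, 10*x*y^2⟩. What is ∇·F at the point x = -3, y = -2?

∂F₁/∂x = 0
∂F₂/∂y = 20*x*y
∇·F = 20*x*y
At (-3, -2): 120.

120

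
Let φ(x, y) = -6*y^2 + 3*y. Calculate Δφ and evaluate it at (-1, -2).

∂²φ/∂x² = 0
∂²φ/∂y² = -12
∇²φ = -12
At (-1, -2): -12.

-12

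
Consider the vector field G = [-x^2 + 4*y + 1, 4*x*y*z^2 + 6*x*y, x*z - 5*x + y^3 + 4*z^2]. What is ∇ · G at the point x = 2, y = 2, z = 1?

26

∂G₁/∂x = -2*x
∂G₂/∂y = 4*x*z^2 + 6*x
∂G₃/∂z = x + 8*z
∇·G = 4*x*z^2 + 5*x + 8*z
At (2, 2, 1): 26.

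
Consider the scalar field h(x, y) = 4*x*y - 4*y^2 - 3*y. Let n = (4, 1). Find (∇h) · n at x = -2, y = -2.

∂h/∂x = 4*y
∂h/∂y = 4*x - 8*y - 3
∇h at (-2, -2) = (-8, 5)
∇h · n = (-8)(4) + (5)(1) = -27

-27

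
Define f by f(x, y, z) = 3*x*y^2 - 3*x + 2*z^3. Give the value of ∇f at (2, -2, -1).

∂f/∂x = 3*y^2 - 3
∂f/∂y = 6*x*y
∂f/∂z = 6*z^2
∇f = (3*y^2 - 3, 6*x*y, 6*z^2)
At (2, -2, -1): (9, -24, 6).

(9, -24, 6)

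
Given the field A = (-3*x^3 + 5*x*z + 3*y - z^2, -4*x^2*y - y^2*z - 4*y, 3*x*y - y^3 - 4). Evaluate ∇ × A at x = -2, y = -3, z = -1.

(-24, 1, -51)

(∇×A)₁ = ∂A₃/∂y − ∂A₂/∂z = 3*x - 2*y^2
(∇×A)₂ = ∂A₁/∂z − ∂A₃/∂x = 5*x - 3*y - 2*z
(∇×A)₃ = ∂A₂/∂x − ∂A₁/∂y = -8*x*y - 3
∇×A = (3*x - 2*y^2, 5*x - 3*y - 2*z, -8*x*y - 3)
At (-2, -3, -1): (-24, 1, -51).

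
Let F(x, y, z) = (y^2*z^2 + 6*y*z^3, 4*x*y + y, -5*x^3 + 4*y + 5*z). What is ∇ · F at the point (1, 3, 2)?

10

∂F₁/∂x = 0
∂F₂/∂y = 4*x + 1
∂F₃/∂z = 5
∇·F = 4*x + 6
At (1, 3, 2): 10.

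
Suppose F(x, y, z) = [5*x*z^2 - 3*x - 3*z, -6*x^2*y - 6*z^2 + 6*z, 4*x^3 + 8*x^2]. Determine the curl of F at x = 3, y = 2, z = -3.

(-42, -249, -72)

(∇×F)₁ = ∂F₃/∂y − ∂F₂/∂z = 12*z - 6
(∇×F)₂ = ∂F₁/∂z − ∂F₃/∂x = -12*x^2 + 10*x*z - 16*x - 3
(∇×F)₃ = ∂F₂/∂x − ∂F₁/∂y = -12*x*y
∇×F = (12*z - 6, -12*x^2 + 10*x*z - 16*x - 3, -12*x*y)
At (3, 2, -3): (-42, -249, -72).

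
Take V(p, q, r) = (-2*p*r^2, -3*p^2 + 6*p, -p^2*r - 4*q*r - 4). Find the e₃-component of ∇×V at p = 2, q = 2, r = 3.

(∇×V)_3 = ∂V₂/∂p − ∂V₁/∂q
= -6*p + 6 − (0)
= -6*p + 6
At (2, 2, 3): -6.

-6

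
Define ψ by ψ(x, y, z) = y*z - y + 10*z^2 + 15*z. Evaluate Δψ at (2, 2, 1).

20

∂²ψ/∂x² = 0
∂²ψ/∂y² = 0
∂²ψ/∂z² = 20
∇²ψ = 20
At (2, 2, 1): 20.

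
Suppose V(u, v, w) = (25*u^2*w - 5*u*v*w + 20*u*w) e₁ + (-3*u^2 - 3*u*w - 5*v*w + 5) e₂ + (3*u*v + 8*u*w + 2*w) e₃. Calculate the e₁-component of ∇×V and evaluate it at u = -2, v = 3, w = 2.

3

(∇×V)_1 = ∂V₃/∂v − ∂V₂/∂w
= 3*u − (-3*u - 5*v)
= 6*u + 5*v
At (-2, 3, 2): 3.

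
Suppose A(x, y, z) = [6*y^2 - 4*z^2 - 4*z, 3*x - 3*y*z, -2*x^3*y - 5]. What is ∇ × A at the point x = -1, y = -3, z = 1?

(∇×A)₁ = ∂A₃/∂y − ∂A₂/∂z = -2*x^3 + 3*y
(∇×A)₂ = ∂A₁/∂z − ∂A₃/∂x = 6*x^2*y - 8*z - 4
(∇×A)₃ = ∂A₂/∂x − ∂A₁/∂y = -12*y + 3
∇×A = (-2*x^3 + 3*y, 6*x^2*y - 8*z - 4, -12*y + 3)
At (-1, -3, 1): (-7, -30, 39).

(-7, -30, 39)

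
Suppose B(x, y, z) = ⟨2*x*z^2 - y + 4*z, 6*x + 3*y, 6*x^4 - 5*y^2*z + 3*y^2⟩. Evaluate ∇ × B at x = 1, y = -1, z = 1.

(4, -16, 7)

(∇×B)₁ = ∂B₃/∂y − ∂B₂/∂z = -10*y*z + 6*y
(∇×B)₂ = ∂B₁/∂z − ∂B₃/∂x = -24*x^3 + 4*x*z + 4
(∇×B)₃ = ∂B₂/∂x − ∂B₁/∂y = 7
∇×B = (-10*y*z + 6*y, -24*x^3 + 4*x*z + 4, 7)
At (1, -1, 1): (4, -16, 7).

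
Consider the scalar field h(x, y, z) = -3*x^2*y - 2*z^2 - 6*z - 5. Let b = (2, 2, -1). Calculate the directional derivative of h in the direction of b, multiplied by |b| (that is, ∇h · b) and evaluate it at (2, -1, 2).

∂h/∂x = -6*x*y
∂h/∂y = -3*x^2
∂h/∂z = -4*z - 6
∇h at (2, -1, 2) = (12, -12, -14)
∇h · b = (12)(2) + (-12)(2) + (-14)(-1) = 14

14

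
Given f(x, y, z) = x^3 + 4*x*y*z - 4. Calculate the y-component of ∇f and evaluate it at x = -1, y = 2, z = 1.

-4

(∇f)_2 = ∂f/∂y = 4*x*z
At (-1, 2, 1): -4.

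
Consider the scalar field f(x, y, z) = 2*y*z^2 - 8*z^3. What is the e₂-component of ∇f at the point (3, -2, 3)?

18

(∇f)_2 = ∂f/∂y = 2*z^2
At (3, -2, 3): 18.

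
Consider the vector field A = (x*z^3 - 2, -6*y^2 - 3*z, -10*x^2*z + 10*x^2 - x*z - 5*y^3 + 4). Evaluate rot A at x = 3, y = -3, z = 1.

(∇×A)₁ = ∂A₃/∂y − ∂A₂/∂z = -15*y^2 + 3
(∇×A)₂ = ∂A₁/∂z − ∂A₃/∂x = 3*x*z^2 + 20*x*z - 20*x + z
(∇×A)₃ = ∂A₂/∂x − ∂A₁/∂y = 0
∇×A = (-15*y^2 + 3, 3*x*z^2 + 20*x*z - 20*x + z, 0)
At (3, -3, 1): (-132, 10, 0).

(-132, 10, 0)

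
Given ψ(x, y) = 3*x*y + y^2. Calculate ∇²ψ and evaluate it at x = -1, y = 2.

2

∂²ψ/∂x² = 0
∂²ψ/∂y² = 2
∇²ψ = 2
At (-1, 2): 2.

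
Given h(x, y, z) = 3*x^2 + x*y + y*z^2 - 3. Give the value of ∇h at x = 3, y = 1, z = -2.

(19, 7, -4)

∂h/∂x = 6*x + y
∂h/∂y = x + z^2
∂h/∂z = 2*y*z
∇h = (6*x + y, x + z^2, 2*y*z)
At (3, 1, -2): (19, 7, -4).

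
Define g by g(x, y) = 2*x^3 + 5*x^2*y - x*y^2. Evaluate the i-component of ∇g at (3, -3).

-45

(∇g)_1 = ∂g/∂x = 6*x^2 + 10*x*y - y^2
At (3, -3): -45.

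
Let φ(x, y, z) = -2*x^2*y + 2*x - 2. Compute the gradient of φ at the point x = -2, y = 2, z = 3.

∂φ/∂x = -4*x*y + 2
∂φ/∂y = -2*x^2
∂φ/∂z = 0
∇φ = (-4*x*y + 2, -2*x^2, 0)
At (-2, 2, 3): (18, -8, 0).

(18, -8, 0)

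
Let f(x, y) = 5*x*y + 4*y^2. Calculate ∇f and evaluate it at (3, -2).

∂f/∂x = 5*y
∂f/∂y = 5*x + 8*y
∇f = (5*y, 5*x + 8*y)
At (3, -2): (-10, -1).

(-10, -1)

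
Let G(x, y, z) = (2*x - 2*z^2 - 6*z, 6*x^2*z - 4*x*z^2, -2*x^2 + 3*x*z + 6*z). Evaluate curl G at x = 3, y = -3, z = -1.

(-78, 13, -40)

(∇×G)₁ = ∂G₃/∂y − ∂G₂/∂z = -6*x^2 + 8*x*z
(∇×G)₂ = ∂G₁/∂z − ∂G₃/∂x = 4*x - 7*z - 6
(∇×G)₃ = ∂G₂/∂x − ∂G₁/∂y = 12*x*z - 4*z^2
∇×G = (-6*x^2 + 8*x*z, 4*x - 7*z - 6, 12*x*z - 4*z^2)
At (3, -3, -1): (-78, 13, -40).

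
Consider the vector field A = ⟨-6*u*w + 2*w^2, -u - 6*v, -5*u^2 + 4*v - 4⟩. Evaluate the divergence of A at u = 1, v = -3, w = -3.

∂A₁/∂u = -6*w
∂A₂/∂v = -6
∂A₃/∂w = 0
∇·A = -6*w - 6
At (1, -3, -3): 12.

12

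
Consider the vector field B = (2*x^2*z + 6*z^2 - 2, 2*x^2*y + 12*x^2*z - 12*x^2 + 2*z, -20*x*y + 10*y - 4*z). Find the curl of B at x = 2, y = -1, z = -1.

(∇×B)₁ = ∂B₃/∂y − ∂B₂/∂z = -12*x^2 - 20*x + 8
(∇×B)₂ = ∂B₁/∂z − ∂B₃/∂x = 2*x^2 + 20*y + 12*z
(∇×B)₃ = ∂B₂/∂x − ∂B₁/∂y = 4*x*y + 24*x*z - 24*x
∇×B = (-12*x^2 - 20*x + 8, 2*x^2 + 20*y + 12*z, 4*x*y + 24*x*z - 24*x)
At (2, -1, -1): (-80, -24, -104).

(-80, -24, -104)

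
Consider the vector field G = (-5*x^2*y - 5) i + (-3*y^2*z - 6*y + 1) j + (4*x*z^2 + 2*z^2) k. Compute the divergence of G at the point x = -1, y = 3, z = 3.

-42

∂G₁/∂x = -10*x*y
∂G₂/∂y = -6*y*z - 6
∂G₃/∂z = 8*x*z + 4*z
∇·G = -10*x*y + 8*x*z - 6*y*z + 4*z - 6
At (-1, 3, 3): -42.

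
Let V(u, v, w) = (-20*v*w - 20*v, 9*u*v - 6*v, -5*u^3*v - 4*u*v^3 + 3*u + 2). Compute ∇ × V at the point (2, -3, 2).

(∇×V)₁ = ∂V₃/∂v − ∂V₂/∂w = -5*u^3 - 12*u*v^2
(∇×V)₂ = ∂V₁/∂w − ∂V₃/∂u = 15*u^2*v + 4*v^3 - 20*v - 3
(∇×V)₃ = ∂V₂/∂u − ∂V₁/∂v = 9*v + 20*w + 20
∇×V = (-5*u^3 - 12*u*v^2, 15*u^2*v + 4*v^3 - 20*v - 3, 9*v + 20*w + 20)
At (2, -3, 2): (-256, -231, 33).

(-256, -231, 33)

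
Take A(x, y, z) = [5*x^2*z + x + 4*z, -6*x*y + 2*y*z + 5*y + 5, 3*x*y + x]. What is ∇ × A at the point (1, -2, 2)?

(∇×A)₁ = ∂A₃/∂y − ∂A₂/∂z = 3*x - 2*y
(∇×A)₂ = ∂A₁/∂z − ∂A₃/∂x = 5*x^2 - 3*y + 3
(∇×A)₃ = ∂A₂/∂x − ∂A₁/∂y = -6*y
∇×A = (3*x - 2*y, 5*x^2 - 3*y + 3, -6*y)
At (1, -2, 2): (7, 14, 12).

(7, 14, 12)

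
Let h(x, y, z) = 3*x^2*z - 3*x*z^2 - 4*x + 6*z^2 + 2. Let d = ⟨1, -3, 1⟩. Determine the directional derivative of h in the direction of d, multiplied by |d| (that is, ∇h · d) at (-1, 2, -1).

∂h/∂x = 6*x*z - 3*z^2 - 4
∂h/∂y = 0
∂h/∂z = 3*x^2 - 6*x*z + 12*z
∇h at (-1, 2, -1) = (-1, 0, -15)
∇h · d = (-1)(1) + (0)(-3) + (-15)(1) = -16

-16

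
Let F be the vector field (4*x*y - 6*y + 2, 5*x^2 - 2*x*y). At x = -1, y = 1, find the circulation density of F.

-2

∂F₂/∂x = 10*x - 2*y
∂F₁/∂y = 4*x - 6
Scalar curl = 6*x - 2*y + 6
At (-1, 1): -2.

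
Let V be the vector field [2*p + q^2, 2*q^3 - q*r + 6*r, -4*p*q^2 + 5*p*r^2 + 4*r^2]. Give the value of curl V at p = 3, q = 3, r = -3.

(∇×V)₁ = ∂V₃/∂q − ∂V₂/∂r = -8*p*q + q - 6
(∇×V)₂ = ∂V₁/∂r − ∂V₃/∂p = 4*q^2 - 5*r^2
(∇×V)₃ = ∂V₂/∂p − ∂V₁/∂q = -2*q
∇×V = (-8*p*q + q - 6, 4*q^2 - 5*r^2, -2*q)
At (3, 3, -3): (-75, -9, -6).

(-75, -9, -6)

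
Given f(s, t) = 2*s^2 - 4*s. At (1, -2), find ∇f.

(0, 0)

∂f/∂s = 4*s - 4
∂f/∂t = 0
∇f = (4*s - 4, 0)
At (1, -2): (0, 0).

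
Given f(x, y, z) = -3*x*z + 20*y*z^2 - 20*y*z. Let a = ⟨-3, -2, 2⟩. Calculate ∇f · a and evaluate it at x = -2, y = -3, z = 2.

-410

∂f/∂x = -3*z
∂f/∂y = 20*z^2 - 20*z
∂f/∂z = -3*x + 40*y*z - 20*y
∇f at (-2, -3, 2) = (-6, 40, -174)
∇f · a = (-6)(-3) + (40)(-2) + (-174)(2) = -410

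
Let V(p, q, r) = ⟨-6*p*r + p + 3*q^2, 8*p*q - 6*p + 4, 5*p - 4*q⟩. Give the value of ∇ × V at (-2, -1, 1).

(-4, 7, -8)

(∇×V)₁ = ∂V₃/∂q − ∂V₂/∂r = -4
(∇×V)₂ = ∂V₁/∂r − ∂V₃/∂p = -6*p - 5
(∇×V)₃ = ∂V₂/∂p − ∂V₁/∂q = 2*q - 6
∇×V = (-4, -6*p - 5, 2*q - 6)
At (-2, -1, 1): (-4, 7, -8).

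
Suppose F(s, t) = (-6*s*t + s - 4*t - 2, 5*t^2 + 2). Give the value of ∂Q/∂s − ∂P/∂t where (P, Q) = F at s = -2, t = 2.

∂F₂/∂s = 0
∂F₁/∂t = -6*s - 4
Scalar curl = 6*s + 4
At (-2, 2): -8.

-8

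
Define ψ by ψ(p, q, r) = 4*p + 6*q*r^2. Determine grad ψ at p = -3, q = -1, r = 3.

∂ψ/∂p = 4
∂ψ/∂q = 6*r^2
∂ψ/∂r = 12*q*r
∇ψ = (4, 6*r^2, 12*q*r)
At (-3, -1, 3): (4, 54, -36).

(4, 54, -36)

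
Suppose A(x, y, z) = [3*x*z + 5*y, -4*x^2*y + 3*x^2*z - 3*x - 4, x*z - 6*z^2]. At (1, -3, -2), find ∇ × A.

(-3, 5, 4)

(∇×A)₁ = ∂A₃/∂y − ∂A₂/∂z = -3*x^2
(∇×A)₂ = ∂A₁/∂z − ∂A₃/∂x = 3*x - z
(∇×A)₃ = ∂A₂/∂x − ∂A₁/∂y = -8*x*y + 6*x*z - 8
∇×A = (-3*x^2, 3*x - z, -8*x*y + 6*x*z - 8)
At (1, -3, -2): (-3, 5, 4).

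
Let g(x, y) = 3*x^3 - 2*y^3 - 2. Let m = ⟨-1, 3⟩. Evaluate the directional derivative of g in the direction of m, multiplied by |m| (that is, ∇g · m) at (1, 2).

-81

∂g/∂x = 9*x^2
∂g/∂y = -6*y^2
∇g at (1, 2) = (9, -24)
∇g · m = (9)(-1) + (-24)(3) = -81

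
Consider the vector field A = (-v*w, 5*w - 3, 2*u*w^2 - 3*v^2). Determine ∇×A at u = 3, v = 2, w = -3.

(-17, -20, -3)

(∇×A)₁ = ∂A₃/∂v − ∂A₂/∂w = -6*v - 5
(∇×A)₂ = ∂A₁/∂w − ∂A₃/∂u = -v - 2*w^2
(∇×A)₃ = ∂A₂/∂u − ∂A₁/∂v = w
∇×A = (-6*v - 5, -v - 2*w^2, w)
At (3, 2, -3): (-17, -20, -3).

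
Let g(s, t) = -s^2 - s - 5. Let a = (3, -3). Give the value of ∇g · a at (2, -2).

-15

∂g/∂s = -2*s - 1
∂g/∂t = 0
∇g at (2, -2) = (-5, 0)
∇g · a = (-5)(3) + (0)(-3) = -15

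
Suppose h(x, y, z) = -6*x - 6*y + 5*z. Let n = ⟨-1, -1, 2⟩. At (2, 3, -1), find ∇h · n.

22

∂h/∂x = -6
∂h/∂y = -6
∂h/∂z = 5
∇h at (2, 3, -1) = (-6, -6, 5)
∇h · n = (-6)(-1) + (-6)(-1) + (5)(2) = 22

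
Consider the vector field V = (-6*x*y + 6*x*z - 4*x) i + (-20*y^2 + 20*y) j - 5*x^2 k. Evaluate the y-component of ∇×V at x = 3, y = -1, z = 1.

(∇×V)_2 = ∂V₁/∂z − ∂V₃/∂x
= 6*x − (-10*x)
= 16*x
At (3, -1, 1): 48.

48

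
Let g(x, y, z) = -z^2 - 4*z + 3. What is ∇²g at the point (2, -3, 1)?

-2

∂²g/∂x² = 0
∂²g/∂y² = 0
∂²g/∂z² = -2
∇²g = -2
At (2, -3, 1): -2.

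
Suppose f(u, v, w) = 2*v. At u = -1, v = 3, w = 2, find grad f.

∂f/∂u = 0
∂f/∂v = 2
∂f/∂w = 0
∇f = (0, 2, 0)
At (-1, 3, 2): (0, 2, 0).

(0, 2, 0)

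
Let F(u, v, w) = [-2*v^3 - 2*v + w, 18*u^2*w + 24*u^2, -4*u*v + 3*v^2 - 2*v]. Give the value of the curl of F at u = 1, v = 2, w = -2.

(∇×F)₁ = ∂F₃/∂v − ∂F₂/∂w = -18*u^2 - 4*u + 6*v - 2
(∇×F)₂ = ∂F₁/∂w − ∂F₃/∂u = 4*v + 1
(∇×F)₃ = ∂F₂/∂u − ∂F₁/∂v = 36*u*w + 48*u + 6*v^2 + 2
∇×F = (-18*u^2 - 4*u + 6*v - 2, 4*v + 1, 36*u*w + 48*u + 6*v^2 + 2)
At (1, 2, -2): (-12, 9, 2).

(-12, 9, 2)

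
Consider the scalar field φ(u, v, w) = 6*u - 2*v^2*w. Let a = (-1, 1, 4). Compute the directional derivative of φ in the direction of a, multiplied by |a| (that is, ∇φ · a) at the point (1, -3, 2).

∂φ/∂u = 6
∂φ/∂v = -4*v*w
∂φ/∂w = -2*v^2
∇φ at (1, -3, 2) = (6, 24, -18)
∇φ · a = (6)(-1) + (24)(1) + (-18)(4) = -54

-54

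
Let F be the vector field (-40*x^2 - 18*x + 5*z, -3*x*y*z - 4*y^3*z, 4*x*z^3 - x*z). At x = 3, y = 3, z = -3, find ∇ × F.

(∇×F)₁ = ∂F₃/∂y − ∂F₂/∂z = 3*x*y + 4*y^3
(∇×F)₂ = ∂F₁/∂z − ∂F₃/∂x = -4*z^3 + z + 5
(∇×F)₃ = ∂F₂/∂x − ∂F₁/∂y = -3*y*z
∇×F = (3*x*y + 4*y^3, -4*z^3 + z + 5, -3*y*z)
At (3, 3, -3): (135, 110, 27).

(135, 110, 27)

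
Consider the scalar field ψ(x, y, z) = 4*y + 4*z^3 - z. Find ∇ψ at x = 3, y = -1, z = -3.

(0, 4, 107)

∂ψ/∂x = 0
∂ψ/∂y = 4
∂ψ/∂z = 12*z^2 - 1
∇ψ = (0, 4, 12*z^2 - 1)
At (3, -1, -3): (0, 4, 107).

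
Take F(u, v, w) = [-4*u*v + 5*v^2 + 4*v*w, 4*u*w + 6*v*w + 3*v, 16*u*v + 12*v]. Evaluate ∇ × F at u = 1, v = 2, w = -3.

(12, -24, -16)

(∇×F)₁ = ∂F₃/∂v − ∂F₂/∂w = 12*u - 6*v + 12
(∇×F)₂ = ∂F₁/∂w − ∂F₃/∂u = -12*v
(∇×F)₃ = ∂F₂/∂u − ∂F₁/∂v = 4*u - 10*v
∇×F = (12*u - 6*v + 12, -12*v, 4*u - 10*v)
At (1, 2, -3): (12, -24, -16).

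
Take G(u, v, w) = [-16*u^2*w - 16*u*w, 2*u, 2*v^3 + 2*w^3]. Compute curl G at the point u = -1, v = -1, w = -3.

(∇×G)₁ = ∂G₃/∂v − ∂G₂/∂w = 6*v^2
(∇×G)₂ = ∂G₁/∂w − ∂G₃/∂u = -16*u^2 - 16*u
(∇×G)₃ = ∂G₂/∂u − ∂G₁/∂v = 2
∇×G = (6*v^2, -16*u^2 - 16*u, 2)
At (-1, -1, -3): (6, 0, 2).

(6, 0, 2)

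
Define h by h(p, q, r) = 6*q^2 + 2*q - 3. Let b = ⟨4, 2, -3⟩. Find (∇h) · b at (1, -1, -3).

∂h/∂p = 0
∂h/∂q = 12*q + 2
∂h/∂r = 0
∇h at (1, -1, -3) = (0, -10, 0)
∇h · b = (0)(4) + (-10)(2) + (0)(-3) = -20

-20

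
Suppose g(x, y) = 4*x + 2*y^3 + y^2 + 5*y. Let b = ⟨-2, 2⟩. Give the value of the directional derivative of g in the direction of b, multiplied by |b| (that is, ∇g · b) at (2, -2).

42

∂g/∂x = 4
∂g/∂y = 6*y^2 + 2*y + 5
∇g at (2, -2) = (4, 25)
∇g · b = (4)(-2) + (25)(2) = 42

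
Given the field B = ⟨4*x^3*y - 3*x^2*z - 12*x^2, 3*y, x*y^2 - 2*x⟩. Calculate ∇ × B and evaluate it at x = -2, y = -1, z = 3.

(∇×B)₁ = ∂B₃/∂y − ∂B₂/∂z = 2*x*y
(∇×B)₂ = ∂B₁/∂z − ∂B₃/∂x = -3*x^2 - y^2 + 2
(∇×B)₃ = ∂B₂/∂x − ∂B₁/∂y = -4*x^3
∇×B = (2*x*y, -3*x^2 - y^2 + 2, -4*x^3)
At (-2, -1, 3): (4, -11, 32).

(4, -11, 32)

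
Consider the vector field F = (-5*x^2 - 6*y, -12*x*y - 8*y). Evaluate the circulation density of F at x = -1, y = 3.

∂F₂/∂x = -12*y
∂F₁/∂y = -6
Scalar curl = -12*y + 6
At (-1, 3): -30.

-30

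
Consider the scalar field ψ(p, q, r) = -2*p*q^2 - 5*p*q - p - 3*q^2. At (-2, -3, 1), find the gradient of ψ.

∂ψ/∂p = -2*q^2 - 5*q - 1
∂ψ/∂q = -4*p*q - 5*p - 6*q
∂ψ/∂r = 0
∇ψ = (-2*q^2 - 5*q - 1, -4*p*q - 5*p - 6*q, 0)
At (-2, -3, 1): (-4, 4, 0).

(-4, 4, 0)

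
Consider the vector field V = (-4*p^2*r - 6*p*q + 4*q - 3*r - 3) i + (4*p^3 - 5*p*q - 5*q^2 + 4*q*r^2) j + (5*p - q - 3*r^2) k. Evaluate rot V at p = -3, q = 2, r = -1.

(15, -44, 76)

(∇×V)₁ = ∂V₃/∂q − ∂V₂/∂r = -8*q*r - 1
(∇×V)₂ = ∂V₁/∂r − ∂V₃/∂p = -4*p^2 - 8
(∇×V)₃ = ∂V₂/∂p − ∂V₁/∂q = 12*p^2 + 6*p - 5*q - 4
∇×V = (-8*q*r - 1, -4*p^2 - 8, 12*p^2 + 6*p - 5*q - 4)
At (-3, 2, -1): (15, -44, 76).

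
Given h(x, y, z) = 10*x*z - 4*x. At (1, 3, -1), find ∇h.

∂h/∂x = 10*z - 4
∂h/∂y = 0
∂h/∂z = 10*x
∇h = (10*z - 4, 0, 10*x)
At (1, 3, -1): (-14, 0, 10).

(-14, 0, 10)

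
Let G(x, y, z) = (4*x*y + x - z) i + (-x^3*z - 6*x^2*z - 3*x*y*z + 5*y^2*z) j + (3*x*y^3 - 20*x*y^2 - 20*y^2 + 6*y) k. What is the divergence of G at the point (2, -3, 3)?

∂G₁/∂x = 4*y + 1
∂G₂/∂y = -3*x*z + 10*y*z
∂G₃/∂z = 0
∇·G = -3*x*z + 10*y*z + 4*y + 1
At (2, -3, 3): -119.

-119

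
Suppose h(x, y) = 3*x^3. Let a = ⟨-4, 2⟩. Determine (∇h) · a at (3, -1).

∂h/∂x = 9*x^2
∂h/∂y = 0
∇h at (3, -1) = (81, 0)
∇h · a = (81)(-4) + (0)(2) = -324

-324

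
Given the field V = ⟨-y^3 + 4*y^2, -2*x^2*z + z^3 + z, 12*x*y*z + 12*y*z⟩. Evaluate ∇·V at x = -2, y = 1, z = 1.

-12

∂V₁/∂x = 0
∂V₂/∂y = 0
∂V₃/∂z = 12*x*y + 12*y
∇·V = 12*x*y + 12*y
At (-2, 1, 1): -12.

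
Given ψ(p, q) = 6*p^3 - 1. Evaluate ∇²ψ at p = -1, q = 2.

-36

∂²ψ/∂p² = 36*p
∂²ψ/∂q² = 0
∇²ψ = 36*p
At (-1, 2): -36.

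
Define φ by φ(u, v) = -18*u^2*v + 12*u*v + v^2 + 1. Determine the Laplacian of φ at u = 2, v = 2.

-70

∂²φ/∂u² = -36*v
∂²φ/∂v² = 2
∇²φ = -36*v + 2
At (2, 2): -70.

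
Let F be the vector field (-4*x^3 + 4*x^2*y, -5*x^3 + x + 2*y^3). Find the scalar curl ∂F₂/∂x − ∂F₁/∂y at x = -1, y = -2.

-18

∂F₂/∂x = -15*x^2 + 1
∂F₁/∂y = 4*x^2
Scalar curl = -19*x^2 + 1
At (-1, -2): -18.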